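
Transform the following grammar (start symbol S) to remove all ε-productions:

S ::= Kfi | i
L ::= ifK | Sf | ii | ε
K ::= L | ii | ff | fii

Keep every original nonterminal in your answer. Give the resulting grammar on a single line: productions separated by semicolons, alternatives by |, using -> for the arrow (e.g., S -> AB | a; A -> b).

Nullable set: {K, L}.
S -> Kfi: K nullable, giving Kfi | fi.
K -> L: L nullable, giving L.
Drop L -> ε.
L -> ifK: K nullable, giving if | ifK.
Unchanged (no nullable symbols): S -> i; K -> ff; K -> fii; K -> ii; L -> Sf; L -> ii.

S -> i | fi | Kfi; K -> L | ff | ii | fii; L -> Sf | if | ii | ifK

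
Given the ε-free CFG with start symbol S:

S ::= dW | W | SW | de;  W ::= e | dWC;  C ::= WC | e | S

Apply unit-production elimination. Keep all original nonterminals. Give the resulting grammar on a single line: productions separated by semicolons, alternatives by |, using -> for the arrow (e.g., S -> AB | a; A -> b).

Unit productions: C->S, S->W.
Unit pairs (A ⇒* B via units): (C,S), (C,W), (S,W).
S: inherits non-unit rules of {S, W} → SW | dW | dWC | de | e.
C: inherits non-unit rules of {C, S, W} → SW | WC | dW | dWC | de | e.
W: inherits non-unit rules of {W} → dWC | e.

S -> e | SW | dW | de | dWC; C -> e | SW | WC | dW | de | dWC; W -> e | dWC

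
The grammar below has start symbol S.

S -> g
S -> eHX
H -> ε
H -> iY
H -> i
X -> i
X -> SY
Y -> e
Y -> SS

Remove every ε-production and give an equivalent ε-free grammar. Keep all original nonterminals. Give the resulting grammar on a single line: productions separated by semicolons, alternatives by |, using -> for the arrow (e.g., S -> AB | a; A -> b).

Nullable set: {H}.
S -> eHX: H nullable, giving eHX | eX.
Drop H -> ε.
Unchanged (no nullable symbols): S -> g; H -> i; H -> iY; X -> SY; X -> i; Y -> SS; Y -> e.

S -> g | eX | eHX; H -> i | iY; X -> i | SY; Y -> e | SS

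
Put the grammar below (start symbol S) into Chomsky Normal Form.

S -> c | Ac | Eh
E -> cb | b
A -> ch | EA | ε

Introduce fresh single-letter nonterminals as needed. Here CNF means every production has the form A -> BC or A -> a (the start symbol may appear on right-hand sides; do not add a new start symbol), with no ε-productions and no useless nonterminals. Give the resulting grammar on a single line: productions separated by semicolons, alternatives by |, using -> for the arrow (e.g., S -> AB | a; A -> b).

Nullable: {A}; after ε-elimination: S -> c | Ac | Eh; A -> E | EA | ch; E -> b | cb.
After unit-elimination: S -> c | Ac | Eh; A -> b | EA | cb | ch; E -> b | cb.
TERM: introduce C -> b, B -> c, D -> h and substitute in every rule of length ≥2.

S -> c | AB | ED; A -> b | BC | BD | EA; B -> c; C -> b; D -> h; E -> b | BC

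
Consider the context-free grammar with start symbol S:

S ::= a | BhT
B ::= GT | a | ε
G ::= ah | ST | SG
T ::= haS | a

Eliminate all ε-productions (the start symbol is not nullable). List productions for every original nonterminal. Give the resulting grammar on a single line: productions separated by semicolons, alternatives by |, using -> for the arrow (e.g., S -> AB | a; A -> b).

S -> a | hT | BhT; B -> a | GT; G -> SG | ST | ah; T -> a | haS

Nullable set: {B}.
S -> BhT: B nullable, giving BhT | hT.
Drop B -> ε.
Unchanged (no nullable symbols): S -> a; B -> GT; B -> a; G -> SG; G -> ST; G -> ah; T -> a; T -> haS.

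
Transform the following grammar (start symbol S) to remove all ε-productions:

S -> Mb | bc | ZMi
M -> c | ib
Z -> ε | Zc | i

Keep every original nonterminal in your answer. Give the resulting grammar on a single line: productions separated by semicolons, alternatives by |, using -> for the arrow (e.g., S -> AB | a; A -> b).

Nullable set: {Z}.
S -> ZMi: Z nullable, giving Mi | ZMi.
Drop Z -> ε.
Z -> Zc: Z nullable, giving Zc | c.
Unchanged (no nullable symbols): S -> Mb; S -> bc; M -> c; M -> ib; Z -> i.

S -> Mb | Mi | bc | ZMi; M -> c | ib; Z -> c | i | Zc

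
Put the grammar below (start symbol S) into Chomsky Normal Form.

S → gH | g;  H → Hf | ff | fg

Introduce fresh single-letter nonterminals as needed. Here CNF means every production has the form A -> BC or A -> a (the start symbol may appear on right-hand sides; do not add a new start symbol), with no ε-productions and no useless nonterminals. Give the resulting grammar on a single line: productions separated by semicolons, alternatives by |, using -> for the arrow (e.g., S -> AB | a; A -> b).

No ε-productions.
No unit productions to eliminate.
TERM: introduce A -> f, B -> g and substitute in every rule of length ≥2.

S -> g | BH; A -> f; B -> g; H -> AA | AB | HA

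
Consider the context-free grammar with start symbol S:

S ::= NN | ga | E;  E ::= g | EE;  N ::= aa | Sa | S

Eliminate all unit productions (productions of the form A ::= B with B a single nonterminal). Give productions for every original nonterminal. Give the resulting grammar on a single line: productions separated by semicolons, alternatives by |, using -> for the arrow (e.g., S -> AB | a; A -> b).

Unit productions: N->S, S->E.
Unit pairs (A ⇒* B via units): (N,E), (N,S), (S,E).
S: inherits non-unit rules of {E, S} → EE | NN | g | ga.
E: inherits non-unit rules of {E} → EE | g.
N: inherits non-unit rules of {E, N, S} → EE | NN | Sa | aa | g | ga.

S -> g | EE | NN | ga; E -> g | EE; N -> g | EE | NN | Sa | aa | ga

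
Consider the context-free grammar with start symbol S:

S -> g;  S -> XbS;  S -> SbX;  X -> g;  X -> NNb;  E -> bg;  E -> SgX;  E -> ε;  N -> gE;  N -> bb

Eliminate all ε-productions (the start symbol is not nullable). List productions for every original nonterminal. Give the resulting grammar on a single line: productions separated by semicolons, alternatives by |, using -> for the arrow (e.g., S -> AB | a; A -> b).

S -> g | SbX | XbS; E -> bg | SgX; N -> g | bb | gE; X -> g | NNb

Nullable set: {E}.
Drop E -> ε.
N -> gE: E nullable, giving g | gE.
Unchanged (no nullable symbols): S -> SbX; S -> XbS; S -> g; E -> SgX; E -> bg; N -> bb; X -> NNb; X -> g.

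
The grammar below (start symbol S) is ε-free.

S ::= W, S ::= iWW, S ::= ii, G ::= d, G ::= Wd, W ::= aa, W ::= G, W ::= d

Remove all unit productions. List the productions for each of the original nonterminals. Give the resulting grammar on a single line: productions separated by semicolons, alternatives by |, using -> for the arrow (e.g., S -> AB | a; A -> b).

S -> d | Wd | aa | ii | iWW; G -> d | Wd; W -> d | Wd | aa

Unit productions: S->W, W->G.
Unit pairs (A ⇒* B via units): (S,G), (S,W), (W,G).
S: inherits non-unit rules of {G, S, W} → Wd | aa | d | iWW | ii.
G: inherits non-unit rules of {G} → Wd | d.
W: inherits non-unit rules of {G, W} → Wd | aa | d.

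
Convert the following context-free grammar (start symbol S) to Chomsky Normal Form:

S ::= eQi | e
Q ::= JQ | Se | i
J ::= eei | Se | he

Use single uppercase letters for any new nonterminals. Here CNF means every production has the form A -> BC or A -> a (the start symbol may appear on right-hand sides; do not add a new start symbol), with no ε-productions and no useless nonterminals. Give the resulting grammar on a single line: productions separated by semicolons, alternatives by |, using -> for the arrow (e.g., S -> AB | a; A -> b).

No ε-productions.
No unit productions to eliminate.
TERM: introduce A -> e, C -> h, B -> i and substitute in every rule of length ≥2.
BIN: J -> AAB becomes J -> AD, D -> AB; S -> AQB becomes S -> AE, E -> QB.

S -> e | AE; A -> e; B -> i; C -> h; D -> AB; E -> QB; J -> AD | CA | SA; Q -> i | JQ | SA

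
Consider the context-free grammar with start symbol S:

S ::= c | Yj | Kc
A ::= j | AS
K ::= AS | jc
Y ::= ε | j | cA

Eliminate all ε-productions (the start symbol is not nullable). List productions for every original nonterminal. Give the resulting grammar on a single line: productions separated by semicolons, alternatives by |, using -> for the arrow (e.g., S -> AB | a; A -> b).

S -> c | j | Kc | Yj; A -> j | AS; K -> AS | jc; Y -> j | cA

Nullable set: {Y}.
S -> Yj: Y nullable, giving Yj | j.
Drop Y -> ε.
Unchanged (no nullable symbols): S -> Kc; S -> c; A -> AS; A -> j; K -> AS; K -> jc; Y -> cA; Y -> j.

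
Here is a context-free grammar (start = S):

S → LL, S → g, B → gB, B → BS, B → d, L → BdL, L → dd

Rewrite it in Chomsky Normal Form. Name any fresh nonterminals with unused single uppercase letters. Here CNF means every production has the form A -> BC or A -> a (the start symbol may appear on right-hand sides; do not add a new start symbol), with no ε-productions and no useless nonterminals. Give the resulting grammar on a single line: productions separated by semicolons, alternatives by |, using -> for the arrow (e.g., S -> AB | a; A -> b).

S -> g | LL; A -> g; B -> d | AB | BS; C -> d; D -> CL; L -> BD | CC

No ε-productions.
No unit productions to eliminate.
TERM: introduce C -> d, A -> g and substitute in every rule of length ≥2.
BIN: L -> BCL becomes L -> BD, D -> CL.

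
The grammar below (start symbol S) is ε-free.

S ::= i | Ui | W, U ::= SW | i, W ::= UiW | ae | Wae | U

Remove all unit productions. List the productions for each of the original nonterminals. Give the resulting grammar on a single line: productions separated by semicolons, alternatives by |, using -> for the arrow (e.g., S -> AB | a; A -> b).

Unit productions: S->W, W->U.
Unit pairs (A ⇒* B via units): (S,U), (S,W), (W,U).
S: inherits non-unit rules of {S, U, W} → SW | Ui | UiW | Wae | ae | i.
U: inherits non-unit rules of {U} → SW | i.
W: inherits non-unit rules of {U, W} → SW | UiW | Wae | ae | i.

S -> i | SW | Ui | ae | UiW | Wae; U -> i | SW; W -> i | SW | ae | UiW | Wae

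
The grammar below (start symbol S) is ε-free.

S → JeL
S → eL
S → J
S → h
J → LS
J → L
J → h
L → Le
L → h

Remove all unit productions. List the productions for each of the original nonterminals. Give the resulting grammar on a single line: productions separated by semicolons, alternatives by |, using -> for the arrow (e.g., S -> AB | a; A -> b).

S -> h | LS | Le | eL | JeL; J -> h | LS | Le; L -> h | Le

Unit productions: J->L, S->J.
Unit pairs (A ⇒* B via units): (J,L), (S,J), (S,L).
S: inherits non-unit rules of {J, L, S} → JeL | LS | Le | eL | h.
J: inherits non-unit rules of {J, L} → LS | Le | h.
L: inherits non-unit rules of {L} → Le | h.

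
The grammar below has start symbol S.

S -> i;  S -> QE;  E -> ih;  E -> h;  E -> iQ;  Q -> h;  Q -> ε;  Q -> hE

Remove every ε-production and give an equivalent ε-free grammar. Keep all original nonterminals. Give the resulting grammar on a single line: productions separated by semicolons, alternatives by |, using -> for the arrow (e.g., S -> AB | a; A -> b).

S -> E | i | QE; E -> h | i | iQ | ih; Q -> h | hE

Nullable set: {Q}.
S -> QE: Q nullable, giving E | QE.
E -> iQ: Q nullable, giving i | iQ.
Drop Q -> ε.
Unchanged (no nullable symbols): S -> i; E -> h; E -> ih; Q -> h; Q -> hE.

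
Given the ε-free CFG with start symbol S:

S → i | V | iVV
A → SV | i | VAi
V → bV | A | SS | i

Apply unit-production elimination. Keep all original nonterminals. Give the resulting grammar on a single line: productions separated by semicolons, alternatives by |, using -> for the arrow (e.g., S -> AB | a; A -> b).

Unit productions: S->V, V->A.
Unit pairs (A ⇒* B via units): (S,A), (S,V), (V,A).
S: inherits non-unit rules of {A, S, V} → SS | SV | VAi | bV | i | iVV.
A: inherits non-unit rules of {A} → SV | VAi | i.
V: inherits non-unit rules of {A, V} → SS | SV | VAi | bV | i.

S -> i | SS | SV | bV | VAi | iVV; A -> i | SV | VAi; V -> i | SS | SV | bV | VAi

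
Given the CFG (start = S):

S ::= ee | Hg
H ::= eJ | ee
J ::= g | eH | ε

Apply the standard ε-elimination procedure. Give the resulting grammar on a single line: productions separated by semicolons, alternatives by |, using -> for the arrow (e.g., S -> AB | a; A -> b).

Nullable set: {J}.
H -> eJ: J nullable, giving e | eJ.
Drop J -> ε.
Unchanged (no nullable symbols): S -> Hg; S -> ee; H -> ee; J -> eH; J -> g.

S -> Hg | ee; H -> e | eJ | ee; J -> g | eH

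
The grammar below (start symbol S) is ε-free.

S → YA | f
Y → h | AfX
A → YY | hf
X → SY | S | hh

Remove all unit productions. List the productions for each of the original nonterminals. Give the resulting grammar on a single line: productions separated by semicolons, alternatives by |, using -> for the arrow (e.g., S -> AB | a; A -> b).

S -> f | YA; A -> YY | hf; X -> f | SY | YA | hh; Y -> h | AfX

Unit productions: X->S.
Unit pairs (A ⇒* B via units): (X,S).
S: inherits non-unit rules of {S} → YA | f.
A: inherits non-unit rules of {A} → YY | hf.
X: inherits non-unit rules of {S, X} → SY | YA | f | hh.
Y: inherits non-unit rules of {Y} → AfX | h.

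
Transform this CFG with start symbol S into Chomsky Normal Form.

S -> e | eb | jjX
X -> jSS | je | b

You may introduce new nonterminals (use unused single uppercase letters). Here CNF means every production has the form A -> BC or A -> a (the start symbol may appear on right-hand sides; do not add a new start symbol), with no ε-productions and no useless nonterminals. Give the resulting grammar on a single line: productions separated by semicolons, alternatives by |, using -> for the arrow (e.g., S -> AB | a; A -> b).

S -> e | AB | CD; A -> e; B -> b; C -> j; D -> CX; E -> SS; X -> b | CA | CE

No ε-productions.
No unit productions to eliminate.
TERM: introduce B -> b, A -> e, C -> j and substitute in every rule of length ≥2.
BIN: S -> CCX becomes S -> CD, D -> CX; X -> CSS becomes X -> CE, E -> SS.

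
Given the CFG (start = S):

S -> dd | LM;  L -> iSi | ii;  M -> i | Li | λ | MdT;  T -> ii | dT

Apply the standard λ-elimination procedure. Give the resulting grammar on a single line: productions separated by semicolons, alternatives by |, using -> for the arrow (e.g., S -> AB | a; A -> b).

S -> L | LM | dd; L -> ii | iSi; M -> i | Li | dT | MdT; T -> dT | ii

Nullable set: {M}.
S -> LM: M nullable, giving L | LM.
Drop M -> λ.
M -> MdT: M nullable, giving MdT | dT.
Unchanged (no nullable symbols): S -> dd; L -> iSi; L -> ii; M -> Li; M -> i; T -> dT; T -> ii.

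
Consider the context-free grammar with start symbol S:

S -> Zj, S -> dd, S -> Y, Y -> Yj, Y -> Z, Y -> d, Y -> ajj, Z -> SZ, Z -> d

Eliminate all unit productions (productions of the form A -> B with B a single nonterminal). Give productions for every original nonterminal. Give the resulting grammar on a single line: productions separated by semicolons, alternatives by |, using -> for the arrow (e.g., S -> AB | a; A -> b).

S -> d | SZ | Yj | Zj | dd | ajj; Y -> d | SZ | Yj | ajj; Z -> d | SZ

Unit productions: S->Y, Y->Z.
Unit pairs (A ⇒* B via units): (S,Y), (S,Z), (Y,Z).
S: inherits non-unit rules of {S, Y, Z} → SZ | Yj | Zj | ajj | d | dd.
Y: inherits non-unit rules of {Y, Z} → SZ | Yj | ajj | d.
Z: inherits non-unit rules of {Z} → SZ | d.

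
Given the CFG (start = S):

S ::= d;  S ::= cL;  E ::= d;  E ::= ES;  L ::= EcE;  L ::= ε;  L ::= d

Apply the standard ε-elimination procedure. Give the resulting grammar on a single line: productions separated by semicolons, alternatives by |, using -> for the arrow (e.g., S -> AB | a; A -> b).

S -> c | d | cL; E -> d | ES; L -> d | EcE

Nullable set: {L}.
S -> cL: L nullable, giving c | cL.
Drop L -> ε.
Unchanged (no nullable symbols): S -> d; E -> ES; E -> d; L -> EcE; L -> d.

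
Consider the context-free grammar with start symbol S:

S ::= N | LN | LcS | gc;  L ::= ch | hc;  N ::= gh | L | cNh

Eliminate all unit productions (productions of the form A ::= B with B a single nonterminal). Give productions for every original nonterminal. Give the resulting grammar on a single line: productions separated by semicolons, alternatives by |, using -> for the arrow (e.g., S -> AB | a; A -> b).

Unit productions: N->L, S->N.
Unit pairs (A ⇒* B via units): (N,L), (S,L), (S,N).
S: inherits non-unit rules of {L, N, S} → LN | LcS | cNh | ch | gc | gh | hc.
L: inherits non-unit rules of {L} → ch | hc.
N: inherits non-unit rules of {L, N} → cNh | ch | gh | hc.

S -> LN | ch | gc | gh | hc | LcS | cNh; L -> ch | hc; N -> ch | gh | hc | cNh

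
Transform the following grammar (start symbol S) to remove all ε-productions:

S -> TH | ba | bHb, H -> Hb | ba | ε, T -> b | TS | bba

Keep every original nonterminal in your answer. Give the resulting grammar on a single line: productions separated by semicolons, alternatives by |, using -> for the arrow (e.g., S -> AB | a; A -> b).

Nullable set: {H}.
S -> TH: H nullable, giving T | TH.
S -> bHb: H nullable, giving bHb | bb.
Drop H -> ε.
H -> Hb: H nullable, giving Hb | b.
Unchanged (no nullable symbols): S -> ba; H -> ba; T -> TS; T -> b; T -> bba.

S -> T | TH | ba | bb | bHb; H -> b | Hb | ba; T -> b | TS | bba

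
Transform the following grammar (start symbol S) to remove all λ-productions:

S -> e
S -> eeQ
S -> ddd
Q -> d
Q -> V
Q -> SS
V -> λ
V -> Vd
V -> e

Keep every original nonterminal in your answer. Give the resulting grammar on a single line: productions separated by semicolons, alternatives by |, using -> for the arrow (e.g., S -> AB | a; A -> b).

S -> e | ee | ddd | eeQ; Q -> V | d | SS; V -> d | e | Vd

Nullable set: {Q, V}.
S -> eeQ: Q nullable, giving ee | eeQ.
Q -> V: V nullable, giving V.
Drop V -> λ.
V -> Vd: V nullable, giving Vd | d.
Unchanged (no nullable symbols): S -> ddd; S -> e; Q -> SS; Q -> d; V -> e.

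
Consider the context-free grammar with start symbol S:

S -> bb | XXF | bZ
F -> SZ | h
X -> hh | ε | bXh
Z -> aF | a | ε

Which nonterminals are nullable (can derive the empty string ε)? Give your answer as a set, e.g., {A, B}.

{X, Z}

Directly nullable (have an ε-rule): {X, Z}.
Not nullable: F, S — each has a terminal in every rule's right-hand side or depends on a non-nullable symbol.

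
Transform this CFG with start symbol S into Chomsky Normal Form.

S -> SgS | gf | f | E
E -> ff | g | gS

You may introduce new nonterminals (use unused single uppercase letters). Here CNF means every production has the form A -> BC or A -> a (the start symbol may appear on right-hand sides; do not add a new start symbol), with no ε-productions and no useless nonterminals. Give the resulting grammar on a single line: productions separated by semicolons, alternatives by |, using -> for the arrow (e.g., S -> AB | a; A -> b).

No ε-productions.
After unit-elimination: S -> f | g | ff | gS | gf | SgS; E -> g | ff | gS.
TERM: introduce A -> f, B -> g and substitute in every rule of length ≥2.
BIN: S -> SBS becomes S -> SC, C -> BS.
Drop unreachable/unproductive: E.

S -> f | g | AA | BA | BS | SC; A -> f; B -> g; C -> BS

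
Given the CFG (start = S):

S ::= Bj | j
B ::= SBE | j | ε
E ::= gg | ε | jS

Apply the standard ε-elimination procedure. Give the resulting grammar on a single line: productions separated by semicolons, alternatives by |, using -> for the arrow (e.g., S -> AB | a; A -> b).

S -> j | Bj; B -> S | j | SB | SE | SBE; E -> gg | jS

Nullable set: {B, E}.
S -> Bj: B nullable, giving Bj | j.
Drop B -> ε.
B -> SBE: B, E nullable, giving S | SB | SBE | SE.
Drop E -> ε.
Unchanged (no nullable symbols): S -> j; B -> j; E -> gg; E -> jS.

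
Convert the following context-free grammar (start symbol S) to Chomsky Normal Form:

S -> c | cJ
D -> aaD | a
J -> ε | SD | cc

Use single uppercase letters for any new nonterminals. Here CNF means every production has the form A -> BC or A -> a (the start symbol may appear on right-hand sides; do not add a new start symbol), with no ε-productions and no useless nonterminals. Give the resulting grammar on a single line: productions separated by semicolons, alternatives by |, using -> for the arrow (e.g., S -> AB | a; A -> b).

S -> c | BJ; A -> a; B -> c; C -> AD; D -> a | AC; J -> BB | SD

Nullable: {J}; after ε-elimination: S -> c | cJ; D -> a | aaD; J -> SD | cc.
No unit productions to eliminate.
TERM: introduce A -> a, B -> c and substitute in every rule of length ≥2.
BIN: D -> AAD becomes D -> AC, C -> AD.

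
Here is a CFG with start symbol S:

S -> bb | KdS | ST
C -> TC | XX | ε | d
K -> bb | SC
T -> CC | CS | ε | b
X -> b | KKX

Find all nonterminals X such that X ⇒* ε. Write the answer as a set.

Directly nullable (have an ε-rule): {C, T}.
Not nullable: K, S, X — each has a terminal in every rule's right-hand side or depends on a non-nullable symbol.

{C, T}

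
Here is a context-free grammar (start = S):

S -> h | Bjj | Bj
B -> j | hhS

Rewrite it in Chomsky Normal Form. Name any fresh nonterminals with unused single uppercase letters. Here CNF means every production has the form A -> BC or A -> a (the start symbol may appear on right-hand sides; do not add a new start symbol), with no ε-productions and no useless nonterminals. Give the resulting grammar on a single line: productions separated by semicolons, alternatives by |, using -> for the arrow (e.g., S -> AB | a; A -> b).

S -> h | BC | BE; A -> h; B -> j | AD; C -> j; D -> AS; E -> CC

No ε-productions.
No unit productions to eliminate.
TERM: introduce A -> h, C -> j and substitute in every rule of length ≥2.
BIN: B -> AAS becomes B -> AD, D -> AS; S -> BCC becomes S -> BE, E -> CC.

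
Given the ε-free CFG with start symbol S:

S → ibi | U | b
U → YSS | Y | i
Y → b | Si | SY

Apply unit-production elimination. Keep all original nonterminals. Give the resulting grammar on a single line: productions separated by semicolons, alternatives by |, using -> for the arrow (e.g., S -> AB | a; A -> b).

Unit productions: S->U, U->Y.
Unit pairs (A ⇒* B via units): (S,U), (S,Y), (U,Y).
S: inherits non-unit rules of {S, U, Y} → SY | Si | YSS | b | i | ibi.
U: inherits non-unit rules of {U, Y} → SY | Si | YSS | b | i.
Y: inherits non-unit rules of {Y} → SY | Si | b.

S -> b | i | SY | Si | YSS | ibi; U -> b | i | SY | Si | YSS; Y -> b | SY | Si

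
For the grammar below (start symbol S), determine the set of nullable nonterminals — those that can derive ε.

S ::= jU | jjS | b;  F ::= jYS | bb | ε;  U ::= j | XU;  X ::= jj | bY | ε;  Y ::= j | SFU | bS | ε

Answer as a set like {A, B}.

{F, X, Y}

Directly nullable (have an ε-rule): {F, X, Y}.
Not nullable: S, U — each has a terminal in every rule's right-hand side or depends on a non-nullable symbol.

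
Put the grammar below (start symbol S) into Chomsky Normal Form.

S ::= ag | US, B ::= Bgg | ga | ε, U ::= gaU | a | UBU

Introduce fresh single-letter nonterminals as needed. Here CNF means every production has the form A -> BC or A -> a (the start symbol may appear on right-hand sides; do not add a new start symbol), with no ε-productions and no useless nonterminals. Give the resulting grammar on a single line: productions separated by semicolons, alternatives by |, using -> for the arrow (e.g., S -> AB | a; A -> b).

S -> CA | US; A -> g; B -> AA | AC | BD; C -> a; D -> AA; E -> CU; F -> BU; U -> a | AE | UF | UU

Nullable: {B}; after ε-elimination: S -> US | ag; B -> ga | gg | Bgg; U -> a | UU | UBU | gaU.
No unit productions to eliminate.
TERM: introduce C -> a, A -> g and substitute in every rule of length ≥2.
BIN: B -> BAA becomes B -> BD, D -> AA; U -> ACU becomes U -> AE, E -> CU; U -> UBU becomes U -> UF, F -> BU.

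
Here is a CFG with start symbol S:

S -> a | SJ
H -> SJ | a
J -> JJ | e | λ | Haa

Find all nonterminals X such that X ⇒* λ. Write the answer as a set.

{J}

Directly nullable (have an ε-rule): {J}.
Not nullable: H, S — each has a terminal in every rule's right-hand side or depends on a non-nullable symbol.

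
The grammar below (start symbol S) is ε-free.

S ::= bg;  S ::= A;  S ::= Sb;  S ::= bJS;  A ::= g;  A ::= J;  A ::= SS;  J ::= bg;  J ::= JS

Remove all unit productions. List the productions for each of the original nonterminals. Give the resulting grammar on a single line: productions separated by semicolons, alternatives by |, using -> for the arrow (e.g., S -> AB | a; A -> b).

Unit productions: A->J, S->A.
Unit pairs (A ⇒* B via units): (A,J), (S,A), (S,J).
S: inherits non-unit rules of {A, J, S} → JS | SS | Sb | bJS | bg | g.
A: inherits non-unit rules of {A, J} → JS | SS | bg | g.
J: inherits non-unit rules of {J} → JS | bg.

S -> g | JS | SS | Sb | bg | bJS; A -> g | JS | SS | bg; J -> JS | bg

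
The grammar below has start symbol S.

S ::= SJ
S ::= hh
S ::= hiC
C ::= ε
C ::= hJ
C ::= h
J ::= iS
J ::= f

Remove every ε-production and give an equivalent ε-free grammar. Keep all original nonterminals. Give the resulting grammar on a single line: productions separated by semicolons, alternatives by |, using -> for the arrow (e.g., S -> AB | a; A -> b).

S -> SJ | hh | hi | hiC; C -> h | hJ; J -> f | iS

Nullable set: {C}.
S -> hiC: C nullable, giving hi | hiC.
Drop C -> ε.
Unchanged (no nullable symbols): S -> SJ; S -> hh; C -> h; C -> hJ; J -> f; J -> iS.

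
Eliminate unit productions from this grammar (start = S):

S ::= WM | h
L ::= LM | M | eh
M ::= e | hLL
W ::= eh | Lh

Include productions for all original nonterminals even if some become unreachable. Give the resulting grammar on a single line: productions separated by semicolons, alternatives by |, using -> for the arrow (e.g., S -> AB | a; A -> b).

S -> h | WM; L -> e | LM | eh | hLL; M -> e | hLL; W -> Lh | eh

Unit productions: L->M.
Unit pairs (A ⇒* B via units): (L,M).
S: inherits non-unit rules of {S} → WM | h.
L: inherits non-unit rules of {L, M} → LM | e | eh | hLL.
M: inherits non-unit rules of {M} → e | hLL.
W: inherits non-unit rules of {W} → Lh | eh.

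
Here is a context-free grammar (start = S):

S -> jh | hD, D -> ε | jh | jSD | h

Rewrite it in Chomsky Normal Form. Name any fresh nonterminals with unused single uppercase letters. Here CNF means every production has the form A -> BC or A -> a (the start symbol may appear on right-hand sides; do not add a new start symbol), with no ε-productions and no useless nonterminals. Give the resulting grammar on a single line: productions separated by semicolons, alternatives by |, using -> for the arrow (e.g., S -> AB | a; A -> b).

S -> h | AB | BD; A -> j; B -> h; C -> SD; D -> h | AB | AC | AS

Nullable: {D}; after ε-elimination: S -> h | hD | jh; D -> h | jS | jh | jSD.
No unit productions to eliminate.
TERM: introduce B -> h, A -> j and substitute in every rule of length ≥2.
BIN: D -> ASD becomes D -> AC, C -> SD.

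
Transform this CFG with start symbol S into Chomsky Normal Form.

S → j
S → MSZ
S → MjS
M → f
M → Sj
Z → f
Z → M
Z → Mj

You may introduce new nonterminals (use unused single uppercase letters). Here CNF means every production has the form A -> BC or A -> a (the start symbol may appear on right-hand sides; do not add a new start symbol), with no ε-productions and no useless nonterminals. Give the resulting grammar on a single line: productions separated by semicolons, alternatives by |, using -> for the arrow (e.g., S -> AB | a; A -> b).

No ε-productions.
After unit-elimination: S -> j | MSZ | MjS; M -> f | Sj; Z -> f | Mj | Sj.
TERM: introduce A -> j and substitute in every rule of length ≥2.
BIN: S -> MAS becomes S -> MB, B -> AS; S -> MSZ becomes S -> MC, C -> SZ.

S -> j | MB | MC; A -> j; B -> AS; C -> SZ; M -> f | SA; Z -> f | MA | SA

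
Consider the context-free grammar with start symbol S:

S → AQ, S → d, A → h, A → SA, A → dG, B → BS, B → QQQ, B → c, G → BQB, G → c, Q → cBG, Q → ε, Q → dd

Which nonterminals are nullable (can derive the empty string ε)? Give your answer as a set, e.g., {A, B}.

Directly nullable (have an ε-rule): {Q}.
B is nullable via B -> QQQ (every symbol on the right is already known nullable).
G is nullable via G -> BQB (every symbol on the right is already known nullable).
Not nullable: A, S — each has a terminal in every rule's right-hand side or depends on a non-nullable symbol.

{B, G, Q}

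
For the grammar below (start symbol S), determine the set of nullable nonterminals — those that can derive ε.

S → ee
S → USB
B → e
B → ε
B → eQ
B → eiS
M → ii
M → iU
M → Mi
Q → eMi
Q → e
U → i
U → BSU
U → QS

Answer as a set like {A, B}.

{B}

Directly nullable (have an ε-rule): {B}.
Not nullable: M, Q, S, U — each has a terminal in every rule's right-hand side or depends on a non-nullable symbol.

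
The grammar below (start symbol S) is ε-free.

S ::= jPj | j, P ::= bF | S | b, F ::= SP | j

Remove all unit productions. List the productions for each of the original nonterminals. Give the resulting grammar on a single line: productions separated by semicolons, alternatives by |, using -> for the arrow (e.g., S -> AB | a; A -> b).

Unit productions: P->S.
Unit pairs (A ⇒* B via units): (P,S).
S: inherits non-unit rules of {S} → j | jPj.
F: inherits non-unit rules of {F} → SP | j.
P: inherits non-unit rules of {P, S} → b | bF | j | jPj.

S -> j | jPj; F -> j | SP; P -> b | j | bF | jPj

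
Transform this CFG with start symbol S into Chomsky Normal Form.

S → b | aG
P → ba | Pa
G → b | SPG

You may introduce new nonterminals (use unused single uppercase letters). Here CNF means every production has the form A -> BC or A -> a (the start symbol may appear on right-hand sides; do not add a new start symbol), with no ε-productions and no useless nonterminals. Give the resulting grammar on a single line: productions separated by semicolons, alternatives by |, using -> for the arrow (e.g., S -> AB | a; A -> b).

S -> b | AG; A -> a; B -> b; C -> PG; G -> b | SC; P -> BA | PA

No ε-productions.
No unit productions to eliminate.
TERM: introduce A -> a, B -> b and substitute in every rule of length ≥2.
BIN: G -> SPG becomes G -> SC, C -> PG.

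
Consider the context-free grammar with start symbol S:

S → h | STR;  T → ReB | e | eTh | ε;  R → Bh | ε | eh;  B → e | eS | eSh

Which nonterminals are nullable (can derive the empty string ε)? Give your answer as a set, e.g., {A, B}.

{R, T}

Directly nullable (have an ε-rule): {R, T}.
Not nullable: B, S — each has a terminal in every rule's right-hand side or depends on a non-nullable symbol.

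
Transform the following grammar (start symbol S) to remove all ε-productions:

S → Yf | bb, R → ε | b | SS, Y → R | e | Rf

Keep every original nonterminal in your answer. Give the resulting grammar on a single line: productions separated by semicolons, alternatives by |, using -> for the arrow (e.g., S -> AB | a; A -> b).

S -> f | Yf | bb; R -> b | SS; Y -> R | e | f | Rf

Nullable set: {R, Y}.
S -> Yf: Y nullable, giving Yf | f.
Drop R -> ε.
Y -> R: R nullable, giving R.
Y -> Rf: R nullable, giving Rf | f.
Unchanged (no nullable symbols): S -> bb; R -> SS; R -> b; Y -> e.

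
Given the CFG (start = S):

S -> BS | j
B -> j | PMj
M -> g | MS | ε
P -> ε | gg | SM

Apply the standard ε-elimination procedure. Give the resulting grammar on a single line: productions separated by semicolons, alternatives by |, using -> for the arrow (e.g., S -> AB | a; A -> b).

Nullable set: {M, P}.
B -> PMj: P, M nullable, giving Mj | PMj | Pj | j.
Drop M -> ε.
M -> MS: M nullable, giving MS | S.
Drop P -> ε.
P -> SM: M nullable, giving S | SM.
Unchanged (no nullable symbols): S -> BS; S -> j; B -> j; M -> g; P -> gg.

S -> j | BS; B -> j | Mj | Pj | PMj; M -> S | g | MS; P -> S | SM | gg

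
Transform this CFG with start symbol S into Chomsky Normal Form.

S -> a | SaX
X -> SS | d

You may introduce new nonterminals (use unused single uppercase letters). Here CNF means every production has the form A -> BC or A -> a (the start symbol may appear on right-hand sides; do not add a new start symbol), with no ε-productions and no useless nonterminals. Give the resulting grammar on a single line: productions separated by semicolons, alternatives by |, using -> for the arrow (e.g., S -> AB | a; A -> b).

No ε-productions.
No unit productions to eliminate.
TERM: introduce A -> a and substitute in every rule of length ≥2.
BIN: S -> SAX becomes S -> SB, B -> AX.

S -> a | SB; A -> a; B -> AX; X -> d | SS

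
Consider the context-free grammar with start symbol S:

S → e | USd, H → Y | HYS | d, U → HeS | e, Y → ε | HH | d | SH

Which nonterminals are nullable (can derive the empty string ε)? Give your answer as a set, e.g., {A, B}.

Directly nullable (have an ε-rule): {Y}.
H is nullable via H -> Y (every symbol on the right is already known nullable).
Not nullable: S, U — each has a terminal in every rule's right-hand side or depends on a non-nullable symbol.

{H, Y}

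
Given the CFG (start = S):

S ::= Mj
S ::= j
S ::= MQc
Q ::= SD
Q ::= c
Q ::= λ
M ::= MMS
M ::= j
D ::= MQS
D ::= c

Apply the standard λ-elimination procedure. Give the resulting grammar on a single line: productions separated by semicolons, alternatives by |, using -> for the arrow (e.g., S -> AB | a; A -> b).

S -> j | Mc | Mj | MQc; D -> c | MS | MQS; M -> j | MMS; Q -> c | SD

Nullable set: {Q}.
S -> MQc: Q nullable, giving MQc | Mc.
D -> MQS: Q nullable, giving MQS | MS.
Drop Q -> λ.
Unchanged (no nullable symbols): S -> Mj; S -> j; D -> c; M -> MMS; M -> j; Q -> SD; Q -> c.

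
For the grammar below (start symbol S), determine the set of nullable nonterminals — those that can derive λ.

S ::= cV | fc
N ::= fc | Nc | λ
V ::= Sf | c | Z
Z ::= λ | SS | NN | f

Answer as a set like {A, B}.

{N, V, Z}

Directly nullable (have an ε-rule): {N, Z}.
V is nullable via V -> Z (every symbol on the right is already known nullable).
Not nullable: S — each has a terminal in every rule's right-hand side or depends on a non-nullable symbol.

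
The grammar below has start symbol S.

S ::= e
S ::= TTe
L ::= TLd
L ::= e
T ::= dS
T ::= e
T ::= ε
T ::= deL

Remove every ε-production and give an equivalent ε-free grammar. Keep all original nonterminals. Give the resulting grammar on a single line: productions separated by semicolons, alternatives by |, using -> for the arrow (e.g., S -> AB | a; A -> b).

Nullable set: {T}.
S -> TTe: T, T nullable, giving TTe | Te | e.
L -> TLd: T nullable, giving Ld | TLd.
Drop T -> ε.
Unchanged (no nullable symbols): S -> e; L -> e; T -> dS; T -> deL; T -> e.

S -> e | Te | TTe; L -> e | Ld | TLd; T -> e | dS | deL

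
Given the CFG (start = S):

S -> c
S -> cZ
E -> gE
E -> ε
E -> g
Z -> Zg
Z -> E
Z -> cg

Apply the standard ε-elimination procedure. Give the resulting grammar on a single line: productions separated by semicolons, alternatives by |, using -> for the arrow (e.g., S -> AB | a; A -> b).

S -> c | cZ; E -> g | gE; Z -> E | g | Zg | cg

Nullable set: {E, Z}.
S -> cZ: Z nullable, giving c | cZ.
Drop E -> ε.
E -> gE: E nullable, giving g | gE.
Z -> E: E nullable, giving E.
Z -> Zg: Z nullable, giving Zg | g.
Unchanged (no nullable symbols): S -> c; E -> g; Z -> cg.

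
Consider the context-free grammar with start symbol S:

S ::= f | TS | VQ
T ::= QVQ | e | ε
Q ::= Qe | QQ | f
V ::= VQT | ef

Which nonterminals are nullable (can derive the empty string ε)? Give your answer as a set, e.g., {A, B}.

{T}

Directly nullable (have an ε-rule): {T}.
Not nullable: Q, S, V — each has a terminal in every rule's right-hand side or depends on a non-nullable symbol.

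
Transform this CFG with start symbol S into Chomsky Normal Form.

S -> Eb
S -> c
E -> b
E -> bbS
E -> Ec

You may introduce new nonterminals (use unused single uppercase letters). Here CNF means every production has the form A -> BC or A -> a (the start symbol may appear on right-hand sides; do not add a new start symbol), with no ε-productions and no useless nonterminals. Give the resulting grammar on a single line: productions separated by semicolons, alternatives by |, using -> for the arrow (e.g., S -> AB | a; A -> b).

S -> c | EB; A -> c; B -> b; C -> BS; E -> b | BC | EA

No ε-productions.
No unit productions to eliminate.
TERM: introduce B -> b, A -> c and substitute in every rule of length ≥2.
BIN: E -> BBS becomes E -> BC, C -> BS.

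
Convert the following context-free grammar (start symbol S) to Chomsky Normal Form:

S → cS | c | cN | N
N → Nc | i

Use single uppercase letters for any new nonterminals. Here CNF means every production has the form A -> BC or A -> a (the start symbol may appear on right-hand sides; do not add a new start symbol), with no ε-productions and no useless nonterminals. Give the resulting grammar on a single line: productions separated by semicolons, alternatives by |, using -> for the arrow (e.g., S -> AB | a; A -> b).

No ε-productions.
After unit-elimination: S -> c | i | Nc | cN | cS; N -> i | Nc.
TERM: introduce A -> c and substitute in every rule of length ≥2.

S -> c | i | AN | AS | NA; A -> c; N -> i | NA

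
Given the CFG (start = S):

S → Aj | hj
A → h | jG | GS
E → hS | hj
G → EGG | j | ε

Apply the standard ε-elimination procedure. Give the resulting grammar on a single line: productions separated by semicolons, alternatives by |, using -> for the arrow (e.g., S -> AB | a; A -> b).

Nullable set: {G}.
A -> GS: G nullable, giving GS | S.
A -> jG: G nullable, giving j | jG.
Drop G -> ε.
G -> EGG: G, G nullable, giving E | EG | EGG.
Unchanged (no nullable symbols): S -> Aj; S -> hj; A -> h; E -> hS; E -> hj; G -> j.

S -> Aj | hj; A -> S | h | j | GS | jG; E -> hS | hj; G -> E | j | EG | EGG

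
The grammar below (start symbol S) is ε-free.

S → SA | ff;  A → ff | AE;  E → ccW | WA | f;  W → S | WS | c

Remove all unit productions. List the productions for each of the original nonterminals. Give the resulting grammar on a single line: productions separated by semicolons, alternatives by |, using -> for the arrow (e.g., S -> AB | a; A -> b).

S -> SA | ff; A -> AE | ff; E -> f | WA | ccW; W -> c | SA | WS | ff

Unit productions: W->S.
Unit pairs (A ⇒* B via units): (W,S).
S: inherits non-unit rules of {S} → SA | ff.
A: inherits non-unit rules of {A} → AE | ff.
E: inherits non-unit rules of {E} → WA | ccW | f.
W: inherits non-unit rules of {S, W} → SA | WS | c | ff.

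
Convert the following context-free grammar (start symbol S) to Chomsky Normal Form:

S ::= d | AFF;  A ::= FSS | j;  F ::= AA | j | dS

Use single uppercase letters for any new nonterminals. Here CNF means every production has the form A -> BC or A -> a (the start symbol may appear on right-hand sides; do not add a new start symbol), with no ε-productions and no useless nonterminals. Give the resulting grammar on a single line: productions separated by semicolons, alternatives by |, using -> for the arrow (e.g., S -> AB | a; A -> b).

S -> d | AD; A -> j | FC; B -> d; C -> SS; D -> FF; F -> j | AA | BS

No ε-productions.
No unit productions to eliminate.
TERM: introduce B -> d and substitute in every rule of length ≥2.
BIN: A -> FSS becomes A -> FC, C -> SS; S -> AFF becomes S -> AD, D -> FF.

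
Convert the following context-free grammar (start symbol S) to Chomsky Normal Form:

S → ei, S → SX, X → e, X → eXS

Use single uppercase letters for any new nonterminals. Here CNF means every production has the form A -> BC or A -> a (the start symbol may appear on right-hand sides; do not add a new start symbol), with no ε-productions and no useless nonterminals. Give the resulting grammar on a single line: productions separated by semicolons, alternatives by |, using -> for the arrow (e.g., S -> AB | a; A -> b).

No ε-productions.
No unit productions to eliminate.
TERM: introduce A -> e, B -> i and substitute in every rule of length ≥2.
BIN: X -> AXS becomes X -> AC, C -> XS.

S -> AB | SX; A -> e; B -> i; C -> XS; X -> e | AC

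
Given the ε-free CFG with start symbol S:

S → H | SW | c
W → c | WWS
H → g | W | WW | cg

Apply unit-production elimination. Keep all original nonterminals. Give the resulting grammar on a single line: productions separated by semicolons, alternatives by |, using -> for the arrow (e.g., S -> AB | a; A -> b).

S -> c | g | SW | WW | cg | WWS; H -> c | g | WW | cg | WWS; W -> c | WWS

Unit productions: H->W, S->H.
Unit pairs (A ⇒* B via units): (H,W), (S,H), (S,W).
S: inherits non-unit rules of {H, S, W} → SW | WW | WWS | c | cg | g.
H: inherits non-unit rules of {H, W} → WW | WWS | c | cg | g.
W: inherits non-unit rules of {W} → WWS | c.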